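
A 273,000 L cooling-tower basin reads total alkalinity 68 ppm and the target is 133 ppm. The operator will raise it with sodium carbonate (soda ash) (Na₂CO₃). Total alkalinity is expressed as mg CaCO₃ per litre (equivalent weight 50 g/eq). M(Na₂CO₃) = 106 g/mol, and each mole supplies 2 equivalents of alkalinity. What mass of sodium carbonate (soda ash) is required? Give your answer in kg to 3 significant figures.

18.8 kg

Alkalinity to add: (133 − 68) = 65 mg/L as CaCO₃ × 273,000 L = 17,740 g as CaCO₃.
Equivalents: 17,740 g ÷ 50 g/eq = 354.9 eq.
Each mole of Na₂CO₃ supplies 2 eq, so 354.9 / 2 = 177.4 mol.
Mass: 177.4 mol × 106 g/mol = 18,810 g.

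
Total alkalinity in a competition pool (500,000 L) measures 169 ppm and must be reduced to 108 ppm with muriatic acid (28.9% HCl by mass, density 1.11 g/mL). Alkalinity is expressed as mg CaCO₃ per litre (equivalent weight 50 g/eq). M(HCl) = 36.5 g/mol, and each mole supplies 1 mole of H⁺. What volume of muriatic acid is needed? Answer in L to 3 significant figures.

69.4 L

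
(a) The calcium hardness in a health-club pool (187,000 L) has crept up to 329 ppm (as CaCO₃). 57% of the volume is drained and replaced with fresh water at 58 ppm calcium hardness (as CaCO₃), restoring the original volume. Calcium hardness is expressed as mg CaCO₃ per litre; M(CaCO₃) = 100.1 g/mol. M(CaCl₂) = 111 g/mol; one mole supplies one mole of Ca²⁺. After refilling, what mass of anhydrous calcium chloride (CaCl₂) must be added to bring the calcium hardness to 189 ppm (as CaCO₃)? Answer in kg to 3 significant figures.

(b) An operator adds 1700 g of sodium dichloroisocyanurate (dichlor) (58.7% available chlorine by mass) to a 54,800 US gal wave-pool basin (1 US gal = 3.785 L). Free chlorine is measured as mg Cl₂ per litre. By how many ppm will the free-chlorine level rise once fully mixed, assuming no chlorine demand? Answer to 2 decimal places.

(a) 3.00 kg; (b) 4.81 ppm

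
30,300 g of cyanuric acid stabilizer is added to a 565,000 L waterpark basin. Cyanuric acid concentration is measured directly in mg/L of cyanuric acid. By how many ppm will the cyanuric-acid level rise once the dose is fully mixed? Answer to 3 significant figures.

53.6 ppm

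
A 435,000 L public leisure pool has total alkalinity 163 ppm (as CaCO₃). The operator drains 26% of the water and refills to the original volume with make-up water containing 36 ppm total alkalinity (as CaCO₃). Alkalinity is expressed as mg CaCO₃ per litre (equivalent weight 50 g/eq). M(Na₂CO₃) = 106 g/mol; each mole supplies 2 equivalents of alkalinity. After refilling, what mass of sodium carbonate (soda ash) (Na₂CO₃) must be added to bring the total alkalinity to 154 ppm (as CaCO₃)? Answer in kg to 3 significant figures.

After draining 26% and refilling: 163 × 0.74 + 36 × 0.26 = 129.98 ppm.
Deficit to target: 154 − 129.98 = 24.02 mg/L.
As CaCO₃: 24.02 mg/L × 435,000 L = 10,450 g; ÷ 50 g/eq ÷ 2 = 104.5 mol Na₂CO₃.
Mass: 104.5 × 106 = 11,080 g.

11.1 kg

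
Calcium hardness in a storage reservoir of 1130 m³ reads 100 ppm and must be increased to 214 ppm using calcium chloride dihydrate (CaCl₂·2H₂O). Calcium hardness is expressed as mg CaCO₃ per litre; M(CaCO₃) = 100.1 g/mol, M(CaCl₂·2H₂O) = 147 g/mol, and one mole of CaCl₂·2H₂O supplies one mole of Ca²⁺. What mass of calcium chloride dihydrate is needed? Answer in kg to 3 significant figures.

Volume: 1130 m³ = 1,130,000 L.
Hardness to add: (214 − 100) = 114 mg/L as CaCO₃ × 1,130,000 L = 128,800 g as CaCO₃.
Moles of Ca²⁺ (1 mol Ca²⁺ ≡ 1 mol CaCO₃): 128,800 / 100.1 g/mol = 1287 mol.
Mass of CaCl₂·2H₂O: 1287 × 147 = 189,200 g.

189 kg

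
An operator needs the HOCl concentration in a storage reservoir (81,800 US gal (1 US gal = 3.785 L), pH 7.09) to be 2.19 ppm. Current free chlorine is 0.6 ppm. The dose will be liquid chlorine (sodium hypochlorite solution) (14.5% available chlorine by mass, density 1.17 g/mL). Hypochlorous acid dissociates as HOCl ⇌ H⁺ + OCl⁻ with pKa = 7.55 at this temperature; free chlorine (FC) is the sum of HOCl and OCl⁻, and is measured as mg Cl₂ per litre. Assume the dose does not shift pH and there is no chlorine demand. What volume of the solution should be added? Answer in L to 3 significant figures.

Volume: 81,800 US gal × 3.785 L/gal = 309,613 L.
[OCl⁻]/[HOCl] = 10^(pH − pKa) = 10^(7.09 − 7.55) = 0.3467; fraction as HOCl = 1/(1 + 0.3467) = 0.7425.
Free chlorine required for 2.19 ppm HOCl: 2.19 / 0.7425 = 2.949 ppm.
FC to add: 2.949 − 0.6 = 2.349 mg/L as Cl₂.
Cl₂ equivalent: 2.349 mg/L × 309,613 L = 727.4 g.
Product at 14.5% available Cl: 727.4 / 0.145 = 5016 g.
Volume: 5016 g ÷ 1.17 g/mL = 4288 mL.

4.29 L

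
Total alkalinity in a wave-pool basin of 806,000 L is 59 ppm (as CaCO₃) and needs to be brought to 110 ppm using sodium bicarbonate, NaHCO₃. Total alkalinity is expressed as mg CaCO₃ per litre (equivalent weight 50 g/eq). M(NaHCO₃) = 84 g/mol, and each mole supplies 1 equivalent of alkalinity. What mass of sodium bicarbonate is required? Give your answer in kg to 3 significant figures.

Alkalinity to add: (110 − 59) = 51 mg/L as CaCO₃ × 806,000 L = 41,110 g as CaCO₃.
Equivalents: 41,110 g ÷ 50 g/eq = 822.1 eq.
NaHCO₃ supplies 1 eq per mole → 822.1 mol.
Mass: 822.1 mol × 84 g/mol = 69,060 g.

69.1 kg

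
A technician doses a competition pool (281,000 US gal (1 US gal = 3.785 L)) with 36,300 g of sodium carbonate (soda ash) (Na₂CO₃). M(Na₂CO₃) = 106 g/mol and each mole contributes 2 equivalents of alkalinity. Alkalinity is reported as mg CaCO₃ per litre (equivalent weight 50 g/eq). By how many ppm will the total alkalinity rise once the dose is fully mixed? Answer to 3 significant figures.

Volume: 281,000 US gal × 3.785 L/gal = 1,063,585 L.
Moles of Na₂CO₃: 36,300 g ÷ 106 g/mol = 342.5 mol → 684.9 eq of alkalinity.
As CaCO₃: 684.9 eq × 50 g/eq = 34,250 g.
Rise: 34,250 g / 1,063,585 L × 1000 = 32.2 mg/L.

32.2 ppm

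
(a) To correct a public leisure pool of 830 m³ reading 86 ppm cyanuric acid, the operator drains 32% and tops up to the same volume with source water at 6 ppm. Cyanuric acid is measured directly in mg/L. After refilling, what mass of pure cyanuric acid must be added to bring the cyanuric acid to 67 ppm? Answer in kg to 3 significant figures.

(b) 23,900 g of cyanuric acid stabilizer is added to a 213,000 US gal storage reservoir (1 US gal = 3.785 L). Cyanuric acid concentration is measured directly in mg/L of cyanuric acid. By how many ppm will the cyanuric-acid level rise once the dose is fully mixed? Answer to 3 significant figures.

(a) Volume: 830 m³ = 830,000 L.
(a) After draining 32% and refilling: 86 × 0.68 + 6 × 0.32 = 60.4 ppm.
(a) Deficit to target: 67 − 60.4 = 6.6 mg/L.
(a) Mass: 6.6 mg/L × 830,000 L = 5478 g cyanuric acid.

(b) Volume: 213,000 US gal × 3.785 L/gal = 806,205 L.
(b) Rise: 23,900 g / 806,205 L × 1000 = 29.65 mg/L.

(a) 5.48 kg; (b) 29.6 ppm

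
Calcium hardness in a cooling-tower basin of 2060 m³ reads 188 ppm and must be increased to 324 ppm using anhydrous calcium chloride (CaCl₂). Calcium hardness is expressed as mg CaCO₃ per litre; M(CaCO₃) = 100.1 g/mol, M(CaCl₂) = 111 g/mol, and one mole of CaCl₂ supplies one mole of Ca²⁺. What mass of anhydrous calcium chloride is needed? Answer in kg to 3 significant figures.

311 kg

Volume: 2060 m³ = 2,060,000 L.
Hardness to add: (324 − 188) = 136 mg/L as CaCO₃ × 2,060,000 L = 280,200 g as CaCO₃.
Moles of Ca²⁺ (1 mol Ca²⁺ ≡ 1 mol CaCO₃): 280,200 / 100.1 g/mol = 2799 mol.
Mass of CaCl₂: 2799 × 111 = 310,700 g.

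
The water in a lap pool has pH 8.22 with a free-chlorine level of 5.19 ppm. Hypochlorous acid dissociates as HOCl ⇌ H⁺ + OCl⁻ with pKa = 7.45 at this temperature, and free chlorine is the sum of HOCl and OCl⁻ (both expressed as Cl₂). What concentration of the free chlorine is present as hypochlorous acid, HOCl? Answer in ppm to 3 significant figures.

[OCl⁻]/[HOCl] = 10^(pH − pKa) = 10^(8.22 − 7.45) = 10^0.77 = 5.888.
Fraction as HOCl = 1 / (1 + 5.888) = 0.1452.
HOCl = 0.1452 × 5.19 ppm = 0.7534 ppm.

0.753 ppm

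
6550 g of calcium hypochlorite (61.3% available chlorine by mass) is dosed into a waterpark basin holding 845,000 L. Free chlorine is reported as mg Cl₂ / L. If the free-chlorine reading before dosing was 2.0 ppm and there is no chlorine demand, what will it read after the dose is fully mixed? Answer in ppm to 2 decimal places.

Available chlorine delivered: 6550 g × 0.613 = 4015 g as Cl₂.
Concentration rise: 4015 g / 845,000 L = 4.752 mg/L = 4.75 ppm.
Final FC: 2.0 + 4.75 = 6.75 ppm.

6.75 ppm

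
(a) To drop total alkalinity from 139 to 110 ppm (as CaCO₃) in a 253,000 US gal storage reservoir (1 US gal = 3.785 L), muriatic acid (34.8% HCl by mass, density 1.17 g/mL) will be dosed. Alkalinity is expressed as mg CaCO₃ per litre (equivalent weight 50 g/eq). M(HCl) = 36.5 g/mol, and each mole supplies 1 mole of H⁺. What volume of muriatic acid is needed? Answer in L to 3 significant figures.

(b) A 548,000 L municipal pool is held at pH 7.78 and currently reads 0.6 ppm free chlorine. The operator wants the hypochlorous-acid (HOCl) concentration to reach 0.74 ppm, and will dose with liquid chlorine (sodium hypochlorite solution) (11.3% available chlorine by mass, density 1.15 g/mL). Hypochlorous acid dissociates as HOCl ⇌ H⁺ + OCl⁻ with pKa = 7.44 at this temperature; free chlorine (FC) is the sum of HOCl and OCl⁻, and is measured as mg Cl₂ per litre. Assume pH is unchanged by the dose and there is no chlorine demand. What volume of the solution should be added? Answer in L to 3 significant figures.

(a) Volume: 253,000 US gal × 3.785 L/gal = 957,605 L.
(a) Alkalinity to neutralize: (139 − 110) = 29 mg/L as CaCO₃ × 957,605 L = 27,770 g as CaCO₃.
(a) Equivalents of H⁺ required: 27,770 ÷ 50 g/eq = 555.4 eq = 555.4 mol HCl.
(a) Mass of HCl: 555.4 × 36.5 = 20,270 g.
(a) Mass of 34.8% solution: 20,270 / 0.348 = 58,250 g.
(a) Volume: 58,250 g ÷ 1.17 g/mL = 49,790 mL.

(b) [OCl⁻]/[HOCl] = 10^(pH − pKa) = 10^(7.78 − 7.44) = 2.188; fraction as HOCl = 1/(1 + 2.188) = 0.3137.
(b) Free chlorine required for 0.74 ppm HOCl: 0.74 / 0.3137 = 2.359 ppm.
(b) FC to add: 2.359 − 0.6 = 1.759 mg/L as Cl₂.
(b) Cl₂ equivalent: 1.759 mg/L × 548,000 L = 963.9 g.
(b) Product at 11.3% available Cl: 963.9 / 0.113 = 8530 g.
(b) Volume: 8530 g ÷ 1.15 g/mL = 7417 mL.

(a) 49.8 L; (b) 7.42 L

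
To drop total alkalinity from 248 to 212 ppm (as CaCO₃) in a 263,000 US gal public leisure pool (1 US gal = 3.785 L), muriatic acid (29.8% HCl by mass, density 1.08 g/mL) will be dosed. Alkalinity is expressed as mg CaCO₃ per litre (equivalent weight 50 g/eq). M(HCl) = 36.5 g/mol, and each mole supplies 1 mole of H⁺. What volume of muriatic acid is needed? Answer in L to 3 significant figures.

Volume: 263,000 US gal × 3.785 L/gal = 995,455 L.
Alkalinity to neutralize: (248 − 212) = 36 mg/L as CaCO₃ × 995,455 L = 35,840 g as CaCO₃.
Equivalents of H⁺ required: 35,840 ÷ 50 g/eq = 716.7 eq = 716.7 mol HCl.
Mass of HCl: 716.7 × 36.5 = 26,160 g.
Mass of 29.8% solution: 26,160 / 0.298 = 87,790 g.
Volume: 87,790 g ÷ 1.08 g/mL = 81,280 mL.

81.3 L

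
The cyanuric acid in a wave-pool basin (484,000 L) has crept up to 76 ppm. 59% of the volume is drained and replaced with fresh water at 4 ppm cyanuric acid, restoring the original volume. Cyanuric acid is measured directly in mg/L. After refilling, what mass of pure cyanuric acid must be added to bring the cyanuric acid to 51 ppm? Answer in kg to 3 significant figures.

8.46 kg

After draining 59% and refilling: 76 × 0.41 + 4 × 0.59 = 33.52 ppm.
Deficit to target: 51 − 33.52 = 17.48 mg/L.
Mass: 17.48 mg/L × 484,000 L = 8460 g cyanuric acid.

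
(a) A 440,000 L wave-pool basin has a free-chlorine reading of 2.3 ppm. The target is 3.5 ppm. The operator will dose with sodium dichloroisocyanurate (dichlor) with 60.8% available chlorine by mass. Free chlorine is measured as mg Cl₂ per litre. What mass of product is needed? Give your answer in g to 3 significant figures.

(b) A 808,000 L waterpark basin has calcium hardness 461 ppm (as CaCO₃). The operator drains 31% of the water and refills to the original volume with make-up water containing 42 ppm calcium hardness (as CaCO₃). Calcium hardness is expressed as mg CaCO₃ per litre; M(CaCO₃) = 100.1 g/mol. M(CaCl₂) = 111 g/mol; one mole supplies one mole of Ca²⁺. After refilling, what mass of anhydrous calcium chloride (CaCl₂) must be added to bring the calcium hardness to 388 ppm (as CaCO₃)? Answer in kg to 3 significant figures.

(a) Chlorine deficit: 3.5 − 2.3 = 1.2 ppm = 1.2 mg/L as Cl₂.
(a) Cl₂ equivalent needed: 1.2 mg/L × 440,000 L = 528,000 mg = 528 g.
(a) Product at 60.8% available chlorine: 528 / 0.608 = 868.4 g.

(b) After draining 31% and refilling: 461 × 0.69 + 42 × 0.31 = 331.11 ppm.
(b) Deficit to target: 388 − 331.11 = 56.89 mg/L.
(b) As CaCO₃: 56.89 mg/L × 808,000 L = 45,970 g; ÷ 100.1 = 459.2 mol Ca²⁺.
(b) Mass: 459.2 × 111 = 50,970 g.

(a) 868 g; (b) 51.0 kg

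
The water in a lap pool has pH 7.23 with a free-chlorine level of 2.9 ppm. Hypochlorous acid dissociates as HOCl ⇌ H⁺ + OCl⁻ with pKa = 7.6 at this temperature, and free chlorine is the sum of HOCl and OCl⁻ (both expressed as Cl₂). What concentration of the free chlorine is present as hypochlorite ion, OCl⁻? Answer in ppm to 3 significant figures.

[OCl⁻]/[HOCl] = 10^(pH − pKa) = 10^(7.23 − 7.6) = 10^-0.37 = 0.4266.
Fraction as HOCl = 1 / (1 + 0.4266) = 0.701.
OCl⁻ = (1 − 0.701) × 2.9 ppm = 0.8672 ppm.

0.867 ppm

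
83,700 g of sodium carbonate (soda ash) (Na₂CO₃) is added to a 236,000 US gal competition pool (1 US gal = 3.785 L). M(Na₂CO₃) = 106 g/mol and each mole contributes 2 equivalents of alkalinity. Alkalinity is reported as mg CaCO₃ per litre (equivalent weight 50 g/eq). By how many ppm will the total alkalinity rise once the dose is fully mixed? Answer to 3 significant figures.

88.4 ppm

Volume: 236,000 US gal × 3.785 L/gal = 893,260 L.
Moles of Na₂CO₃: 83,700 g ÷ 106 g/mol = 789.6 mol → 1579 eq of alkalinity.
As CaCO₃: 1579 eq × 50 g/eq = 78,960 g.
Rise: 78,960 g / 893,260 L × 1000 = 88.4 mg/L.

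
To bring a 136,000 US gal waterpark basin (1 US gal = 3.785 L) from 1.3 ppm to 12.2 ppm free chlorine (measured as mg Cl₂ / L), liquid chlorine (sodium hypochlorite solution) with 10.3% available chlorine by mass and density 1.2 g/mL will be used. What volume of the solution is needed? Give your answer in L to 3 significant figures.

45.4 L

Volume: 136,000 US gal × 3.785 L/gal = 514,760 L.
Chlorine deficit: 12.2 − 1.3 = 10.9 ppm = 10.9 mg/L as Cl₂.
Cl₂ equivalent needed: 10.9 mg/L × 514,760 L = 5,611,000 mg = 5611 g.
Product at 10.3% available chlorine: 5611 / 0.103 = 54,470 g.
Volume at density 1.2 g/mL: 54,470 g ÷ 1.2 g/mL = 45,400 mL.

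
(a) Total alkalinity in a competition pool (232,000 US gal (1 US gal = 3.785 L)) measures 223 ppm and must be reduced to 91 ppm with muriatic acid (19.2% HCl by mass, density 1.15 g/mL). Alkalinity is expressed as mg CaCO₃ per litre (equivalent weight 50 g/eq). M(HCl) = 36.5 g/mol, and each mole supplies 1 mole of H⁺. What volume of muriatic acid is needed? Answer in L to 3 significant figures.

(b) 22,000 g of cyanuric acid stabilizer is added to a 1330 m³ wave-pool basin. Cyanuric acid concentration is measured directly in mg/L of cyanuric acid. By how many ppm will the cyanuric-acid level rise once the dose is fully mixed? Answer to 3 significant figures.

(a) Volume: 232,000 US gal × 3.785 L/gal = 878,120 L.
(a) Alkalinity to neutralize: (223 − 91) = 132 mg/L as CaCO₃ × 878,120 L = 115,900 g as CaCO₃.
(a) Equivalents of H⁺ required: 115,900 ÷ 50 g/eq = 2318 eq = 2318 mol HCl.
(a) Mass of HCl: 2318 × 36.5 = 84,620 g.
(a) Mass of 19.2% solution: 84,620 / 0.192 = 440,700 g.
(a) Volume: 440,700 g ÷ 1.15 g/mL = 383,200 mL.

(b) Volume: 1330 m³ = 1,330,000 L.
(b) Rise: 22,000 g / 1,330,000 L × 1000 = 16.54 mg/L.

(a) 383 L; (b) 16.5 ppm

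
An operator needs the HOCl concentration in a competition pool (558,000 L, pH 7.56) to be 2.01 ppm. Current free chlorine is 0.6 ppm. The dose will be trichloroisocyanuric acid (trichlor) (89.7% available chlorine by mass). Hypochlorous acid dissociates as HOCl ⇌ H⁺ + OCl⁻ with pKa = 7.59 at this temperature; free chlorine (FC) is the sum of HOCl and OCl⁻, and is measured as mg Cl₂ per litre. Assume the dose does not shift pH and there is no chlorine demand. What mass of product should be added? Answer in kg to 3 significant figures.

2.04 kg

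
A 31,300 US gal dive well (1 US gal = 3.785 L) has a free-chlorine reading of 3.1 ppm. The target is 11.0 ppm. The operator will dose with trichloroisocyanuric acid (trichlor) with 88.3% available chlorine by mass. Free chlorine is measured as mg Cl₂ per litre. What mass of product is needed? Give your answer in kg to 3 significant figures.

Volume: 31,300 US gal × 3.785 L/gal = 118,470 L.
Chlorine deficit: 11.0 − 3.1 = 7.9 ppm = 7.9 mg/L as Cl₂.
Cl₂ equivalent needed: 7.9 mg/L × 118,470 L = 935,900 mg = 935.9 g.
Product at 88.3% available chlorine: 935.9 / 0.883 = 1060 g.

1.06 kg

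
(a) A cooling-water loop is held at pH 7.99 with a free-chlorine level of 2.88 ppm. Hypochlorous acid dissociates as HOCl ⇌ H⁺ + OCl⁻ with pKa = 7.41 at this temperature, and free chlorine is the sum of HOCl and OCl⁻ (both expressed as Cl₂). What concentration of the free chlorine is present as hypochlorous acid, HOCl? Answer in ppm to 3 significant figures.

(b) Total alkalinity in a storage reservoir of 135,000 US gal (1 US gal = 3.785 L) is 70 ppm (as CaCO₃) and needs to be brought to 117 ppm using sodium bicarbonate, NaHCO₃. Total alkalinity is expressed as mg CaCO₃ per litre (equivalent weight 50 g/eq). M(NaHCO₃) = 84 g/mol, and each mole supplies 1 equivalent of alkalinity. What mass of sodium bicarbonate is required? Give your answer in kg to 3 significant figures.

(a) [OCl⁻]/[HOCl] = 10^(pH − pKa) = 10^(7.99 − 7.41) = 10^0.58 = 3.802.
(a) Fraction as HOCl = 1 / (1 + 3.802) = 0.2083.
(a) HOCl = 0.2083 × 2.88 ppm = 0.5998 ppm.

(b) Volume: 135,000 US gal × 3.785 L/gal = 510,975 L.
(b) Alkalinity to add: (117 − 70) = 47 mg/L as CaCO₃ × 510,975 L = 24,020 g as CaCO₃.
(b) Equivalents: 24,020 g ÷ 50 g/eq = 480.3 eq.
(b) NaHCO₃ supplies 1 eq per mole → 480.3 mol.
(b) Mass: 480.3 mol × 84 g/mol = 40,350 g.

(a) 0.600 ppm; (b) 40.3 kg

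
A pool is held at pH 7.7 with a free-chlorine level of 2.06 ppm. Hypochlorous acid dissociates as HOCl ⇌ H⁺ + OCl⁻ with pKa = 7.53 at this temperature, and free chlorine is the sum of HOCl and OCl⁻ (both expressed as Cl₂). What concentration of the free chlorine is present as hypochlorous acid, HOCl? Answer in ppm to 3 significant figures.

[OCl⁻]/[HOCl] = 10^(pH − pKa) = 10^(7.7 − 7.53) = 10^0.17 = 1.479.
Fraction as HOCl = 1 / (1 + 1.479) = 0.4034.
HOCl = 0.4034 × 2.06 ppm = 0.8309 ppm.

0.831 ppm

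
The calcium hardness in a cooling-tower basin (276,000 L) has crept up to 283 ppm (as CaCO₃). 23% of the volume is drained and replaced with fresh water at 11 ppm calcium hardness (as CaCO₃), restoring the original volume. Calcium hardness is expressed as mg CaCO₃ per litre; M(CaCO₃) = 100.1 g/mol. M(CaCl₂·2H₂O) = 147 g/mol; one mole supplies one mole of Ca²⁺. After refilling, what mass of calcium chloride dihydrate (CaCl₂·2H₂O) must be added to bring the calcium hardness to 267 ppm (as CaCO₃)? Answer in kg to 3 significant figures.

18.9 kg

After draining 23% and refilling: 283 × 0.77 + 11 × 0.23 = 220.44 ppm.
Deficit to target: 267 − 220.44 = 46.56 mg/L.
As CaCO₃: 46.56 mg/L × 276,000 L = 12,850 g; ÷ 100.1 = 128.4 mol Ca²⁺.
Mass: 128.4 × 147 = 18,870 g.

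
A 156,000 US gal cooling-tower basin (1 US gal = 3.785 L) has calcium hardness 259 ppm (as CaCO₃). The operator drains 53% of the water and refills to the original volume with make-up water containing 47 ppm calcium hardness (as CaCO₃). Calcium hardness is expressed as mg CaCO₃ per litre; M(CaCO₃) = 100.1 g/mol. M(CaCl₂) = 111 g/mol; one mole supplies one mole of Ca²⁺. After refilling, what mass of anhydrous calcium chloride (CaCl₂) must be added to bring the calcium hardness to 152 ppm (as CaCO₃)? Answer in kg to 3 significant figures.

3.51 kg

Volume: 156,000 US gal × 3.785 L/gal = 590,460 L.
After draining 53% and refilling: 259 × 0.47 + 47 × 0.53 = 146.64 ppm.
Deficit to target: 152 − 146.64 = 5.36 mg/L.
As CaCO₃: 5.36 mg/L × 590,460 L = 3165 g; ÷ 100.1 = 31.62 mol Ca²⁺.
Mass: 31.62 × 111 = 3509 g.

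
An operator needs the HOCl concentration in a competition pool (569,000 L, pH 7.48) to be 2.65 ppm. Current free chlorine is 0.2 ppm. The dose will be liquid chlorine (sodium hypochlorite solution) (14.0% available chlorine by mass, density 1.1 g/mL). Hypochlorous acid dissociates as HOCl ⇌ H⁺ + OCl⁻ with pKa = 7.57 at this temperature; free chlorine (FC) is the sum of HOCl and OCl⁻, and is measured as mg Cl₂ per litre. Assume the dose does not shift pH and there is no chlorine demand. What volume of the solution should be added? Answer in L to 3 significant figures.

17.0 L

[OCl⁻]/[HOCl] = 10^(pH − pKa) = 10^(7.48 − 7.57) = 0.8128; fraction as HOCl = 1/(1 + 0.8128) = 0.5516.
Free chlorine required for 2.65 ppm HOCl: 2.65 / 0.5516 = 4.804 ppm.
FC to add: 4.804 − 0.2 = 4.604 mg/L as Cl₂.
Cl₂ equivalent: 4.604 mg/L × 569,000 L = 2620 g.
Product at 14.0% available Cl: 2620 / 0.14 = 18,710 g.
Volume: 18,710 g ÷ 1.1 g/mL = 17,010 mL.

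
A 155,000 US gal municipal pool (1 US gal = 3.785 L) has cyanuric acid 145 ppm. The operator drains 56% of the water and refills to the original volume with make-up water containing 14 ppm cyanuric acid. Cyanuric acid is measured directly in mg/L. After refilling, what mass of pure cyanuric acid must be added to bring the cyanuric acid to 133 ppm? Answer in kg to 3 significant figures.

Volume: 155,000 US gal × 3.785 L/gal = 586,675 L.
After draining 56% and refilling: 145 × 0.44 + 14 × 0.56 = 71.64 ppm.
Deficit to target: 133 − 71.64 = 61.36 mg/L.
Mass: 61.36 mg/L × 586,675 L = 36,000 g cyanuric acid.

36.0 kg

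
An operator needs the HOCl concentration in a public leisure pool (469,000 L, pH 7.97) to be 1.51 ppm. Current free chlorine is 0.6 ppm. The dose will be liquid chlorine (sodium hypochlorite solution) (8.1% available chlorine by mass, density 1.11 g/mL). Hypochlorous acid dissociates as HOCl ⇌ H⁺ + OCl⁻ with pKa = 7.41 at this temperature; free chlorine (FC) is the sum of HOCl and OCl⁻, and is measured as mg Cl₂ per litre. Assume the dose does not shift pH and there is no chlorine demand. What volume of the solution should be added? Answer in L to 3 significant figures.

33.3 L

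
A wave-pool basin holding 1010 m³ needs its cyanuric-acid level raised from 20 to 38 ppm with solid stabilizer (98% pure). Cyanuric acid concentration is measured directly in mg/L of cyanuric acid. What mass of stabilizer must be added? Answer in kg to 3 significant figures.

Volume: 1010 m³ = 1,010,000 L.
CYA to add: (38 − 20) = 18 mg/L × 1,010,000 L = 18,180 g cyanuric acid.
At 98% purity: 18,180 / 0.98 = 18,550 g product.

18.6 kg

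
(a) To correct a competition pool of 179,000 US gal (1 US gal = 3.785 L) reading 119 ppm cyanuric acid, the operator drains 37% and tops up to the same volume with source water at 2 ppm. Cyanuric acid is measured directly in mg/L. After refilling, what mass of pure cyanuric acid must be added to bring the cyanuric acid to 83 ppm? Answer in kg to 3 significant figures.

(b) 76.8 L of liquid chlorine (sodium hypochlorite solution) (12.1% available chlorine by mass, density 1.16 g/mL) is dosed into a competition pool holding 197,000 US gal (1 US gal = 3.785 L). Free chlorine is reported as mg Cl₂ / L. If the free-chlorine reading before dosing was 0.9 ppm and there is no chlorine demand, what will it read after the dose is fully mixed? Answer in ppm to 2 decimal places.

(a) 4.94 kg; (b) 15.36 ppm

(a) Volume: 179,000 US gal × 3.785 L/gal = 677,515 L.
(a) After draining 37% and refilling: 119 × 0.63 + 2 × 0.37 = 75.71 ppm.
(a) Deficit to target: 83 − 75.71 = 7.29 mg/L.
(a) Mass: 7.29 mg/L × 677,515 L = 4939 g cyanuric acid.

(b) Volume: 197,000 US gal × 3.785 L/gal = 745,645 L.
(b) Mass of solution: 76.8 L × 1000 mL/L × 1.16 g/mL = 89,090 g.
(b) Available chlorine delivered: 89,090 g × 0.121 = 10,780 g as Cl₂.
(b) Concentration rise: 10,780 g / 745,645 L = 14.46 mg/L = 14.46 ppm.
(b) Final FC: 0.9 + 14.46 = 15.36 ppm.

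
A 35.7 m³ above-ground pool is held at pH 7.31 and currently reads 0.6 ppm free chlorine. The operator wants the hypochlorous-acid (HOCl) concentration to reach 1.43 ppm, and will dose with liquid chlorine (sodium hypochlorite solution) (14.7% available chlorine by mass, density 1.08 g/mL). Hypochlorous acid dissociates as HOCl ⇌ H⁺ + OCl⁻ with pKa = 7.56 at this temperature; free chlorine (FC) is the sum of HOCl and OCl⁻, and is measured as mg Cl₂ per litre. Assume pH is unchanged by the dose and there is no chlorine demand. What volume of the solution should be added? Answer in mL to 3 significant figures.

367 mL

Volume: 35.7 m³ = 35,700 L.
[OCl⁻]/[HOCl] = 10^(pH − pKa) = 10^(7.31 − 7.56) = 0.5623; fraction as HOCl = 1/(1 + 0.5623) = 0.6401.
Free chlorine required for 1.43 ppm HOCl: 1.43 / 0.6401 = 2.234 ppm.
FC to add: 2.234 − 0.6 = 1.634 mg/L as Cl₂.
Cl₂ equivalent: 1.634 mg/L × 35,700 L = 58.34 g.
Product at 14.7% available Cl: 58.34 / 0.147 = 396.9 g.
Volume: 396.9 g ÷ 1.08 g/mL = 367.5 mL.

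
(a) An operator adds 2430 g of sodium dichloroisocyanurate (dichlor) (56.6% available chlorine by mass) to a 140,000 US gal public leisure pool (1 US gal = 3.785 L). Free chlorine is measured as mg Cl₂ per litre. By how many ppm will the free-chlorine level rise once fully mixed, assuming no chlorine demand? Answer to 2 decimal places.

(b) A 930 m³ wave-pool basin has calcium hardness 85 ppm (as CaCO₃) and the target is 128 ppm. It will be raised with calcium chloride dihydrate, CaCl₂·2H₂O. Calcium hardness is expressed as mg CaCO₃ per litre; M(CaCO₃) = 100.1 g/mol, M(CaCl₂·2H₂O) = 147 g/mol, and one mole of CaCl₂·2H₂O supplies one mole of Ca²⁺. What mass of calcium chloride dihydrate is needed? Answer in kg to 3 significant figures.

(a) Volume: 140,000 US gal × 3.785 L/gal = 529,900 L.
(a) Available chlorine delivered: 2430 g × 0.566 = 1375 g as Cl₂.
(a) Concentration rise: 1375 g / 529,900 L = 2.596 mg/L = 2.60 ppm.

(b) Volume: 930 m³ = 930,000 L.
(b) Hardness to add: (128 − 85) = 43 mg/L as CaCO₃ × 930,000 L = 39,990 g as CaCO₃.
(b) Moles of Ca²⁺ (1 mol Ca²⁺ ≡ 1 mol CaCO₃): 39,990 / 100.1 g/mol = 399.5 mol.
(b) Mass of CaCl₂·2H₂O: 399.5 × 147 = 58,730 g.

(a) 2.60 ppm; (b) 58.7 kg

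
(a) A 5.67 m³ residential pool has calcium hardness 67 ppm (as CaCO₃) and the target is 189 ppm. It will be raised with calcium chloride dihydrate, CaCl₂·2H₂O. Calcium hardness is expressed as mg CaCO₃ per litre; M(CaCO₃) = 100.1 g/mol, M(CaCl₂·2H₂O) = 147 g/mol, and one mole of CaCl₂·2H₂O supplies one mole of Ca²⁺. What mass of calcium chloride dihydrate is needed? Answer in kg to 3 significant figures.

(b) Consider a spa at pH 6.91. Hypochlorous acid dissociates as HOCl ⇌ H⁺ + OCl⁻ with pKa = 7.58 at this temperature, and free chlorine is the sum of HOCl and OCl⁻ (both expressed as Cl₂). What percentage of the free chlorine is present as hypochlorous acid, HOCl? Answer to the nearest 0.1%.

(a) Volume: 5.67 m³ = 5,670 L.
(a) Hardness to add: (189 − 67) = 122 mg/L as CaCO₃ × 5,670 L = 691.7 g as CaCO₃.
(a) Moles of Ca²⁺ (1 mol Ca²⁺ ≡ 1 mol CaCO₃): 691.7 / 100.1 g/mol = 6.91 mol.
(a) Mass of CaCl₂·2H₂O: 6.91 × 147 = 1016 g.

(b) [OCl⁻]/[HOCl] = 10^(pH − pKa) = 10^(6.91 − 7.58) = 10^-0.67 = 0.2138.
(b) Fraction as HOCl = 1 / (1 + 0.2138) = 0.8239.

(a) 1.02 kg; (b) 82.4%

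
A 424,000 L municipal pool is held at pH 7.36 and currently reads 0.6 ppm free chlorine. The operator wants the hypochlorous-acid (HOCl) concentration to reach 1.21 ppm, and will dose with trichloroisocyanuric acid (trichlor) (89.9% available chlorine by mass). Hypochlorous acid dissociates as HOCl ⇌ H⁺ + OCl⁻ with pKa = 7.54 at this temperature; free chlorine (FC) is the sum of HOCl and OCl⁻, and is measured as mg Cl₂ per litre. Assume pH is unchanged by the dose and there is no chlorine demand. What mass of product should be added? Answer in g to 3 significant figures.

[OCl⁻]/[HOCl] = 10^(pH − pKa) = 10^(7.36 − 7.54) = 0.6607; fraction as HOCl = 1/(1 + 0.6607) = 0.6022.
Free chlorine required for 1.21 ppm HOCl: 1.21 / 0.6022 = 2.009 ppm.
FC to add: 2.009 − 0.6 = 1.409 mg/L as Cl₂.
Cl₂ equivalent: 1.409 mg/L × 424,000 L = 597.6 g.
Product at 89.9% available Cl: 597.6 / 0.899 = 664.7 g.

665 g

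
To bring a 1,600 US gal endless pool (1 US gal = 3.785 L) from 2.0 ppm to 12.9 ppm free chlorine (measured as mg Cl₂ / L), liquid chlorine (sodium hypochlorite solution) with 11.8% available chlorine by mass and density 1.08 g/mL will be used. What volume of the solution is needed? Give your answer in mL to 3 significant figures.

518 mL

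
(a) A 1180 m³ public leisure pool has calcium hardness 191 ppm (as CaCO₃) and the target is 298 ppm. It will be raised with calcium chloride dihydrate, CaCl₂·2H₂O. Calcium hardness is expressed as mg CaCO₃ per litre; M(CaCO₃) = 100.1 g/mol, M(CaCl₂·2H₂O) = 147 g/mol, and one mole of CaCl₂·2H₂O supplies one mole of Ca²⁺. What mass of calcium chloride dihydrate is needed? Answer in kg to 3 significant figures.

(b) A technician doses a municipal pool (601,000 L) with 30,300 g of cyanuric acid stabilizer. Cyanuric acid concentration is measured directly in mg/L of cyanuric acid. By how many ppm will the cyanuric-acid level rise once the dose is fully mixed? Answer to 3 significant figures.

(a) Volume: 1180 m³ = 1,180,000 L.
(a) Hardness to add: (298 − 191) = 107 mg/L as CaCO₃ × 1,180,000 L = 126,300 g as CaCO₃.
(a) Moles of Ca²⁺ (1 mol Ca²⁺ ≡ 1 mol CaCO₃): 126,300 / 100.1 g/mol = 1261 mol.
(a) Mass of CaCl₂·2H₂O: 1261 × 147 = 185,400 g.

(b) Rise: 30,300 g / 601,000 L × 1000 = 50.42 mg/L.

(a) 185 kg; (b) 50.4 ppm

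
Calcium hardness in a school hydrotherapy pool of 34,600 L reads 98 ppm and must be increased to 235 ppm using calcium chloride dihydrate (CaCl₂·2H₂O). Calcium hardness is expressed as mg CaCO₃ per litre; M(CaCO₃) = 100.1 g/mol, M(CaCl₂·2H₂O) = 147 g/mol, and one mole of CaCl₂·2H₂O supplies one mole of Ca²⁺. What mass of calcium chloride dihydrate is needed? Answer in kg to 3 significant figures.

Hardness to add: (235 − 98) = 137 mg/L as CaCO₃ × 34,600 L = 4740 g as CaCO₃.
Moles of Ca²⁺ (1 mol Ca²⁺ ≡ 1 mol CaCO₃): 4740 / 100.1 g/mol = 47.35 mol.
Mass of CaCl₂·2H₂O: 47.35 × 147 = 6961 g.

6.96 kg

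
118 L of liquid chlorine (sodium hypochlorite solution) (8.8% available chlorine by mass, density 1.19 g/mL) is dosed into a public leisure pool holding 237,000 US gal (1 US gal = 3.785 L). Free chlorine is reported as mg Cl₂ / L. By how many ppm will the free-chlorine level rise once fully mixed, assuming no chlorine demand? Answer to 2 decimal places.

Volume: 237,000 US gal × 3.785 L/gal = 897,045 L.
Mass of solution: 118 L × 1000 mL/L × 1.19 g/mL = 140,400 g.
Available chlorine delivered: 140,400 g × 0.088 = 12,360 g as Cl₂.
Concentration rise: 12,360 g / 897,045 L = 13.78 mg/L = 13.78 ppm.

13.78 ppm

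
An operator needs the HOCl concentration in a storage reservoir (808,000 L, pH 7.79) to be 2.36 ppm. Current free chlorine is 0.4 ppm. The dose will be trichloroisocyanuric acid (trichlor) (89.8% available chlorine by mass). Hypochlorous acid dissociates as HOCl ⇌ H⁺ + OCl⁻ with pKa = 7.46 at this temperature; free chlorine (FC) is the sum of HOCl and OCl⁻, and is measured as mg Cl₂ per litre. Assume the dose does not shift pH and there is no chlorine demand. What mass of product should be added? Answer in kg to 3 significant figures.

[OCl⁻]/[HOCl] = 10^(pH − pKa) = 10^(7.79 − 7.46) = 2.138; fraction as HOCl = 1/(1 + 2.138) = 0.3187.
Free chlorine required for 2.36 ppm HOCl: 2.36 / 0.3187 = 7.406 ppm.
FC to add: 7.406 − 0.4 = 7.006 mg/L as Cl₂.
Cl₂ equivalent: 7.006 mg/L × 808,000 L = 5661 g.
Product at 89.8% available Cl: 5661 / 0.898 = 6303 g.

6.30 kg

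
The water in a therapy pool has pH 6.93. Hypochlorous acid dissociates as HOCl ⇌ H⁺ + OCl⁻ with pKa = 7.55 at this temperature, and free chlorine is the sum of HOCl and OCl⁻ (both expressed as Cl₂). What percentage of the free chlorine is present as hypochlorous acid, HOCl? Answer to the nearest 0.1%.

80.7%

[OCl⁻]/[HOCl] = 10^(pH − pKa) = 10^(6.93 − 7.55) = 10^-0.62 = 0.2399.
Fraction as HOCl = 1 / (1 + 0.2399) = 0.8065.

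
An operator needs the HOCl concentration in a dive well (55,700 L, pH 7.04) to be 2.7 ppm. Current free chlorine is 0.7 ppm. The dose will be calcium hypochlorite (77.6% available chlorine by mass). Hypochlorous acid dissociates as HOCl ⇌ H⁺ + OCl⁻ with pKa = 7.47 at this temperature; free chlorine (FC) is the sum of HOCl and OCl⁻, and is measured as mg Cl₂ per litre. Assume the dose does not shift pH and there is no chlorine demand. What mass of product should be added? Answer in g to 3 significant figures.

216 g

[OCl⁻]/[HOCl] = 10^(pH − pKa) = 10^(7.04 − 7.47) = 0.3715; fraction as HOCl = 1/(1 + 0.3715) = 0.7291.
Free chlorine required for 2.7 ppm HOCl: 2.7 / 0.7291 = 3.703 ppm.
FC to add: 3.703 − 0.7 = 3.003 mg/L as Cl₂.
Cl₂ equivalent: 3.003 mg/L × 55,700 L = 167.3 g.
Product at 77.6% available Cl: 167.3 / 0.776 = 215.6 g.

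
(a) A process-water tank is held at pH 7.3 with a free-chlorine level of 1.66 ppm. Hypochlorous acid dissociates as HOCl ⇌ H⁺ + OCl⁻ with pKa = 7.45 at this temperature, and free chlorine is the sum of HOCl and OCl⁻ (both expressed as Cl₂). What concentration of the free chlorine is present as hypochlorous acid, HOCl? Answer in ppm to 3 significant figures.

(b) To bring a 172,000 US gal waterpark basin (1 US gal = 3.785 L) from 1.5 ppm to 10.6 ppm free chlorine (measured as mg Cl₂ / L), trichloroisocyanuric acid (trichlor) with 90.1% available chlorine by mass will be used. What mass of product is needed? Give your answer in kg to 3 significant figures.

(a) 0.972 ppm; (b) 6.58 kg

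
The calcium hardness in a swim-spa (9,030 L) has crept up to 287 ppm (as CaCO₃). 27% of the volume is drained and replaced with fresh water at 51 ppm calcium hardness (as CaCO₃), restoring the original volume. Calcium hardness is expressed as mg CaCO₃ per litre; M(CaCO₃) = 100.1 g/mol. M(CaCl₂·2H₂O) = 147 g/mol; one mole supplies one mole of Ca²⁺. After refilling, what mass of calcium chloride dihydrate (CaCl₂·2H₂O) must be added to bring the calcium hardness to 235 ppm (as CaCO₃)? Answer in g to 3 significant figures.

155 g

After draining 27% and refilling: 287 × 0.73 + 51 × 0.27 = 223.28 ppm.
Deficit to target: 235 − 223.28 = 11.72 mg/L.
As CaCO₃: 11.72 mg/L × 9,030 L = 105.8 g; ÷ 100.1 = 1.057 mol Ca²⁺.
Mass: 1.057 × 147 = 155.4 g.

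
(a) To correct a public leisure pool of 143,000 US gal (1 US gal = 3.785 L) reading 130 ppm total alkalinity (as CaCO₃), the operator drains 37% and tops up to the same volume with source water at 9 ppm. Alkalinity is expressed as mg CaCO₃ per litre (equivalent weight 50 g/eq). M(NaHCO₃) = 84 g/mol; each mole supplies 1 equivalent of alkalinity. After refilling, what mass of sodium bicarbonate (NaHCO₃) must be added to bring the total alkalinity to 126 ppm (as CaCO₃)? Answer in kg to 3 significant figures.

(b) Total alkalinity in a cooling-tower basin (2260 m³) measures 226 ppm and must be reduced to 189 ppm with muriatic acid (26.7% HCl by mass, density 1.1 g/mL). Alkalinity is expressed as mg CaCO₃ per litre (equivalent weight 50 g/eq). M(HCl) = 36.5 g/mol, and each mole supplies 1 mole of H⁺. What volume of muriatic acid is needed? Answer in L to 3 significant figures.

(a) 37.1 kg; (b) 208 L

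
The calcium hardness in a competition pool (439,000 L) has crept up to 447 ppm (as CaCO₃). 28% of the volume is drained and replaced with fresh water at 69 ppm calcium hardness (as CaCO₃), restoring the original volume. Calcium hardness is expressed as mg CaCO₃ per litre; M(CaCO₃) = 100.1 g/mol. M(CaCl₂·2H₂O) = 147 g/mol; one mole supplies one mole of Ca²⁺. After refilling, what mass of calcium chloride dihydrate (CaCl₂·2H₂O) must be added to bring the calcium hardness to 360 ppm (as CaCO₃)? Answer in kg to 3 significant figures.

12.1 kg

After draining 28% and refilling: 447 × 0.72 + 69 × 0.28 = 341.16 ppm.
Deficit to target: 360 − 341.16 = 18.84 mg/L.
As CaCO₃: 18.84 mg/L × 439,000 L = 8271 g; ÷ 100.1 = 82.62 mol Ca²⁺.
Mass: 82.62 × 147 = 12,150 g.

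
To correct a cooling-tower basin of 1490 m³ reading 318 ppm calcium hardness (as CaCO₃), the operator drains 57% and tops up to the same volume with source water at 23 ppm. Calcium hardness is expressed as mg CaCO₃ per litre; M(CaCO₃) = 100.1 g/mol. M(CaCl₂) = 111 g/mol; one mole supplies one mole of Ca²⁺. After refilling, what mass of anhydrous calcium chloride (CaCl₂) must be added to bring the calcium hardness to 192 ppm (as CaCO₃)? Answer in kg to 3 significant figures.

69.6 kg

Volume: 1490 m³ = 1,490,000 L.
After draining 57% and refilling: 318 × 0.43 + 23 × 0.57 = 149.85 ppm.
Deficit to target: 192 − 149.85 = 42.15 mg/L.
As CaCO₃: 42.15 mg/L × 1,490,000 L = 62,800 g; ÷ 100.1 = 627.4 mol Ca²⁺.
Mass: 627.4 × 111 = 69,640 g.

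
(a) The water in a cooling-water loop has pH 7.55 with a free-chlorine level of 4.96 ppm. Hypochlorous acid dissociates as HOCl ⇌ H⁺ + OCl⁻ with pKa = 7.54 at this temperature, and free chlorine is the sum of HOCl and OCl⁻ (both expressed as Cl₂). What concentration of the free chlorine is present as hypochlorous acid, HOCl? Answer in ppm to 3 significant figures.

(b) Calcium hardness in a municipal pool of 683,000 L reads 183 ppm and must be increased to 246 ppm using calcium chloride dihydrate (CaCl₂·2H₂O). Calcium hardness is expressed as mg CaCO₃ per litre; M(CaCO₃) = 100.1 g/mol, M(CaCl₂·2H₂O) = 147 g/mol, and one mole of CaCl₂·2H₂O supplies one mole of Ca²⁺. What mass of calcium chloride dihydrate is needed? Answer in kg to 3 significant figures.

(a) [OCl⁻]/[HOCl] = 10^(pH − pKa) = 10^(7.55 − 7.54) = 10^0.01 = 1.023.
(a) Fraction as HOCl = 1 / (1 + 1.023) = 0.4942.
(a) HOCl = 0.4942 × 4.96 ppm = 2.451 ppm.

(b) Hardness to add: (246 − 183) = 63 mg/L as CaCO₃ × 683,000 L = 43,030 g as CaCO₃.
(b) Moles of Ca²⁺ (1 mol Ca²⁺ ≡ 1 mol CaCO₃): 43,030 / 100.1 g/mol = 429.9 mol.
(b) Mass of CaCl₂·2H₂O: 429.9 × 147 = 63,190 g.

(a) 2.45 ppm; (b) 63.2 kg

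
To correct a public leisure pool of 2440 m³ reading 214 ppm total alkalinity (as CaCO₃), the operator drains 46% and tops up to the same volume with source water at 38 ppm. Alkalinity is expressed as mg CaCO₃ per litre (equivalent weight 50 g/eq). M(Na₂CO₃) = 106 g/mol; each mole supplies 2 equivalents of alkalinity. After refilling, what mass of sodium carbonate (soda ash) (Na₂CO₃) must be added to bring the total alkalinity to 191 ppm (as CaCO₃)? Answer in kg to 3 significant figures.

Volume: 2440 m³ = 2,440,000 L.
After draining 46% and refilling: 214 × 0.54 + 38 × 0.46 = 133.04 ppm.
Deficit to target: 191 − 133.04 = 57.96 mg/L.
As CaCO₃: 57.96 mg/L × 2,440,000 L = 141,400 g; ÷ 50 g/eq ÷ 2 = 1414 mol Na₂CO₃.
Mass: 1414 × 106 = 149,900 g.

150 kg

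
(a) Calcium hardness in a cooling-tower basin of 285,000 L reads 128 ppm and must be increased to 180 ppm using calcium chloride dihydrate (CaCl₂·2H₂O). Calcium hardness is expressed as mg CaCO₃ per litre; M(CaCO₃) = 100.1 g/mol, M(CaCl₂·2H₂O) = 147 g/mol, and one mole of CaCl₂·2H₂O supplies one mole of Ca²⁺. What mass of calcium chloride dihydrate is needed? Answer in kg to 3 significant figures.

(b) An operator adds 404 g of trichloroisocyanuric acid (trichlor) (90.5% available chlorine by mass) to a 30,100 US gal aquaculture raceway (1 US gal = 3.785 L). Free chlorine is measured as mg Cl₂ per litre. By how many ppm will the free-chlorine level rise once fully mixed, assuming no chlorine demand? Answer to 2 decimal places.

(a) 21.8 kg; (b) 3.21 ppm

(a) Hardness to add: (180 − 128) = 52 mg/L as CaCO₃ × 285,000 L = 14,820 g as CaCO₃.
(a) Moles of Ca²⁺ (1 mol Ca²⁺ ≡ 1 mol CaCO₃): 14,820 / 100.1 g/mol = 148.1 mol.
(a) Mass of CaCl₂·2H₂O: 148.1 × 147 = 21,760 g.

(b) Volume: 30,100 US gal × 3.785 L/gal = 113,928 L.
(b) Available chlorine delivered: 404 g × 0.905 = 365.6 g as Cl₂.
(b) Concentration rise: 365.6 g / 113,928 L = 3.209 mg/L = 3.21 ppm.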